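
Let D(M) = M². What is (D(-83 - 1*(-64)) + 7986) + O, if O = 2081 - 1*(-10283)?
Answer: 20711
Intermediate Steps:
O = 12364 (O = 2081 + 10283 = 12364)
(D(-83 - 1*(-64)) + 7986) + O = ((-83 - 1*(-64))² + 7986) + 12364 = ((-83 + 64)² + 7986) + 12364 = ((-19)² + 7986) + 12364 = (361 + 7986) + 12364 = 8347 + 12364 = 20711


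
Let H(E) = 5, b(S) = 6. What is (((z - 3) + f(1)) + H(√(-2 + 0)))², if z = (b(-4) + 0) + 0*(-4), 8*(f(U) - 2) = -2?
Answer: 1521/16 ≈ 95.063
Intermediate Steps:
f(U) = 7/4 (f(U) = 2 + (⅛)*(-2) = 2 - ¼ = 7/4)
z = 6 (z = (6 + 0) + 0*(-4) = 6 + 0 = 6)
(((z - 3) + f(1)) + H(√(-2 + 0)))² = (((6 - 3) + 7/4) + 5)² = ((3 + 7/4) + 5)² = (19/4 + 5)² = (39/4)² = 1521/16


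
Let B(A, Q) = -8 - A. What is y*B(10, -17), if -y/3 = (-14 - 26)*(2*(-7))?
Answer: 30240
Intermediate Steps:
y = -1680 (y = -3*(-14 - 26)*2*(-7) = -(-120)*(-14) = -3*560 = -1680)
y*B(10, -17) = -1680*(-8 - 1*10) = -1680*(-8 - 10) = -1680*(-18) = 30240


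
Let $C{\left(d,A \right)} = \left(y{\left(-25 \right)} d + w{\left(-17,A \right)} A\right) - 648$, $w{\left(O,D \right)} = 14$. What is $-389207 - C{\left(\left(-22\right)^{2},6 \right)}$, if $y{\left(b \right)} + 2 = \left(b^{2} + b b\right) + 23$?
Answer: $-1003807$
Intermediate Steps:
$y{\left(b \right)} = 21 + 2 b^{2}$ ($y{\left(b \right)} = -2 + \left(\left(b^{2} + b b\right) + 23\right) = -2 + \left(\left(b^{2} + b^{2}\right) + 23\right) = -2 + \left(2 b^{2} + 23\right) = -2 + \left(23 + 2 b^{2}\right) = 21 + 2 b^{2}$)
$C{\left(d,A \right)} = -648 + 14 A + 1271 d$ ($C{\left(d,A \right)} = \left(\left(21 + 2 \left(-25\right)^{2}\right) d + 14 A\right) - 648 = \left(\left(21 + 2 \cdot 625\right) d + 14 A\right) - 648 = \left(\left(21 + 1250\right) d + 14 A\right) - 648 = \left(1271 d + 14 A\right) - 648 = \left(14 A + 1271 d\right) - 648 = -648 + 14 A + 1271 d$)
$-389207 - C{\left(\left(-22\right)^{2},6 \right)} = -389207 - \left(-648 + 14 \cdot 6 + 1271 \left(-22\right)^{2}\right) = -389207 - \left(-648 + 84 + 1271 \cdot 484\right) = -389207 - \left(-648 + 84 + 615164\right) = -389207 - 614600 = -1003807$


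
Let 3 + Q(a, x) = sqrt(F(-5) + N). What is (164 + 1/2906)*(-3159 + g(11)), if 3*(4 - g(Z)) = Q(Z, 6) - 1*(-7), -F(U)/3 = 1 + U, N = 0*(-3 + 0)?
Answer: -4512783365/8718 - 476585*sqrt(3)/4359 ≈ -5.1783e+5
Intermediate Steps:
N = 0 (N = 0*(-3) = 0)
F(U) = -3 - 3*U (F(U) = -3*(1 + U) = -3 - 3*U)
Q(a, x) = -3 + 2*sqrt(3) (Q(a, x) = -3 + sqrt((-3 - 3*(-5)) + 0) = -3 + sqrt((-3 + 15) + 0) = -3 + sqrt(12 + 0) = -3 + sqrt(12) = -3 + 2*sqrt(3))
g(Z) = 8/3 - 2*sqrt(3)/3 (g(Z) = 4 - ((-3 + 2*sqrt(3)) - 1*(-7))/3 = 4 - ((-3 + 2*sqrt(3)) + 7)/3 = 4 - (4 + 2*sqrt(3))/3 = 4 + (-4/3 - 2*sqrt(3)/3) = 8/3 - 2*sqrt(3)/3)
(164 + 1/2906)*(-3159 + g(11)) = (164 + 1/2906)*(-3159 + (8/3 - 2*sqrt(3)/3)) = (164 + 1/2906)*(-9469/3 - 2*sqrt(3)/3) = 476585*(-9469/3 - 2*sqrt(3)/3)/2906 = -4512783365/8718 - 476585*sqrt(3)/4359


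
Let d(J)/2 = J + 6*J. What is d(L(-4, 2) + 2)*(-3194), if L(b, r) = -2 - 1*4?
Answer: 178864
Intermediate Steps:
L(b, r) = -6 (L(b, r) = -2 - 4 = -6)
d(J) = 14*J (d(J) = 2*(J + 6*J) = 2*(7*J) = 14*J)
d(L(-4, 2) + 2)*(-3194) = (14*(-6 + 2))*(-3194) = (14*(-4))*(-3194) = -56*(-3194) = 178864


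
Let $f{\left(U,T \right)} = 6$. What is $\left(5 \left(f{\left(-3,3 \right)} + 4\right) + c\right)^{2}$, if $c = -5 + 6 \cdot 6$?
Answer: $6561$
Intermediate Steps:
$c = 31$ ($c = -5 + 36 = 31$)
$\left(5 \left(f{\left(-3,3 \right)} + 4\right) + c\right)^{2} = \left(5 \left(6 + 4\right) + 31\right)^{2} = \left(5 \cdot 10 + 31\right)^{2} = \left(50 + 31\right)^{2} = 81^{2} = 6561$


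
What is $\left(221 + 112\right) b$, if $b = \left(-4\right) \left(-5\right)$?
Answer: $6660$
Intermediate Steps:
$b = 20$
$\left(221 + 112\right) b = \left(221 + 112\right) 20 = 333 \cdot 20 = 6660$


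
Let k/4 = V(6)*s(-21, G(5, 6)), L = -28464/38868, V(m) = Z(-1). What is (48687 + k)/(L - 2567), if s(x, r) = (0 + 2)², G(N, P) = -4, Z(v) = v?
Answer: -157645369/8316885 ≈ -18.955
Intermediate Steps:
V(m) = -1
s(x, r) = 4 (s(x, r) = 2² = 4)
L = -2372/3239 (L = -28464*1/38868 = -2372/3239 ≈ -0.73232)
k = -16 (k = 4*(-1*4) = 4*(-4) = -16)
(48687 + k)/(L - 2567) = (48687 - 16)/(-2372/3239 - 2567) = 48671/(-8316885/3239) = 48671*(-3239/8316885) = -157645369/8316885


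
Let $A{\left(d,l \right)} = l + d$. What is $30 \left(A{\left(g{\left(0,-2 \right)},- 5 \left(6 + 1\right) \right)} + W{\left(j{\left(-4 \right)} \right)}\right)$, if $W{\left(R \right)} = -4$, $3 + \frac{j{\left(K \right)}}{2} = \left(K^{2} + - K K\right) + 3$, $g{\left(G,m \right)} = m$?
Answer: $-1230$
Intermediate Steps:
$j{\left(K \right)} = 0$ ($j{\left(K \right)} = -6 + 2 \left(\left(K^{2} + - K K\right) + 3\right) = -6 + 2 \left(\left(K^{2} - K^{2}\right) + 3\right) = -6 + 2 \left(0 + 3\right) = -6 + 2 \cdot 3 = -6 + 6 = 0$)
$A{\left(d,l \right)} = d + l$
$30 \left(A{\left(g{\left(0,-2 \right)},- 5 \left(6 + 1\right) \right)} + W{\left(j{\left(-4 \right)} \right)}\right) = 30 \left(\left(-2 - 5 \left(6 + 1\right)\right) - 4\right) = 30 \left(\left(-2 - 35\right) - 4\right) = 30 \left(-37 - 4\right) = 30 \left(-41\right) = -1230$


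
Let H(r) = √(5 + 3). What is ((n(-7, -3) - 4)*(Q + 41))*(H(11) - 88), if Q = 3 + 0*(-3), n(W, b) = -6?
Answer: 38720 - 880*√2 ≈ 37476.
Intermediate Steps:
H(r) = 2*√2 (H(r) = √8 = 2*√2)
Q = 3 (Q = 3 + 0 = 3)
((n(-7, -3) - 4)*(Q + 41))*(H(11) - 88) = ((-6 - 4)*(3 + 41))*(2*√2 - 88) = (-10*44)*(-88 + 2*√2) = -440*(-88 + 2*√2) = 38720 - 880*√2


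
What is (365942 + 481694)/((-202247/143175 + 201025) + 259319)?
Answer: 121360284300/65909549953 ≈ 1.8413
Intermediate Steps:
(365942 + 481694)/((-202247/143175 + 201025) + 259319) = 847636/((-202247*1/143175 + 201025) + 259319) = 847636/((-202247/143175 + 201025) + 259319) = 847636/(28781552128/143175 + 259319) = 847636/(65909549953/143175) = 847636*(143175/65909549953) = 121360284300/65909549953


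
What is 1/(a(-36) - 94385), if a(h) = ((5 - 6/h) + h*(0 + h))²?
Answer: 36/57551389 ≈ 6.2553e-7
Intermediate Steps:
a(h) = (5 + h² - 6/h)² (a(h) = ((5 - 6/h) + h*h)² = ((5 - 6/h) + h²)² = (5 + h² - 6/h)²)
1/(a(-36) - 94385) = 1/((-6 + (-36)³ + 5*(-36))²/(-36)² - 94385) = 1/((-6 - 46656 - 180)²/1296 - 94385) = 1/((1/1296)*(-46842)² - 94385) = 1/((1/1296)*2194172964 - 94385) = 1/(60949249/36 - 94385) = 1/(57551389/36) = 36/57551389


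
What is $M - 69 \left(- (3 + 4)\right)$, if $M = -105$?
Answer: $378$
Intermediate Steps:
$M - 69 \left(- (3 + 4)\right) = -105 - 69 \left(- (3 + 4)\right) = -105 - 69 \left(\left(-1\right) 7\right) = -105 - -483 = -105 + 483 = 378$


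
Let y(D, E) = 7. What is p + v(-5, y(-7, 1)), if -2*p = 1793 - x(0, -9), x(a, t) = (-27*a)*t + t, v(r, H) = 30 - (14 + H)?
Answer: -892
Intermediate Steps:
v(r, H) = 16 - H (v(r, H) = 30 + (-14 - H) = 16 - H)
x(a, t) = t - 27*a*t (x(a, t) = -27*a*t + t = t - 27*a*t)
p = -901 (p = -(1793 - (-9)*(1 - 27*0))/2 = -(1793 - (-9)*(1 + 0))/2 = -(1793 - (-9))/2 = -(1793 - 1*(-9))/2 = -(1793 + 9)/2 = -½*1802 = -901)
p + v(-5, y(-7, 1)) = -901 + (16 - 1*7) = -901 + (16 - 7) = -901 + 9 = -892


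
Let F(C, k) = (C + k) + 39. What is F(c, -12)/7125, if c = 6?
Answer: 11/2375 ≈ 0.0046316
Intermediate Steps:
F(C, k) = 39 + C + k
F(c, -12)/7125 = (39 + 6 - 12)/7125 = 33*(1/7125) = 11/2375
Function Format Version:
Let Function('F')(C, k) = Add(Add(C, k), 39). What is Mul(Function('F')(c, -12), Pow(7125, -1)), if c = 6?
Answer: Rational(11, 2375) ≈ 0.0046316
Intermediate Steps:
Function('F')(C, k) = Add(39, C, k)
Mul(Function('F')(c, -12), Pow(7125, -1)) = Mul(Add(39, 6, -12), Pow(7125, -1)) = Mul(33, Rational(1, 7125)) = Rational(11, 2375)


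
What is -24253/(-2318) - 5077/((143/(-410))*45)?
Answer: 996229463/2983266 ≈ 333.94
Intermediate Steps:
-24253/(-2318) - 5077/((143/(-410))*45) = -24253*(-1/2318) - 5077/((143*(-1/410))*45) = 24253/2318 - 5077/((-143/410*45)) = 24253/2318 - 5077/(-1287/82) = 24253/2318 - 5077*(-82/1287) = 24253/2318 + 416314/1287 = 996229463/2983266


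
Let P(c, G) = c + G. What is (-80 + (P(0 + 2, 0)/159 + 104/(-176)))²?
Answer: 79446750769/12236004 ≈ 6492.9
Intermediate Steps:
P(c, G) = G + c
(-80 + (P(0 + 2, 0)/159 + 104/(-176)))² = (-80 + ((0 + (0 + 2))/159 + 104/(-176)))² = (-80 + ((0 + 2)*(1/159) + 104*(-1/176)))² = (-80 + (2*(1/159) - 13/22))² = (-80 + (2/159 - 13/22))² = (-80 - 2023/3498)² = (-281863/3498)² = 79446750769/12236004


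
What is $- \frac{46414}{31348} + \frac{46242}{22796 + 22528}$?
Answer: $- \frac{4542180}{9866783} \approx -0.46035$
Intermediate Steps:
$- \frac{46414}{31348} + \frac{46242}{22796 + 22528} = \left(-46414\right) \frac{1}{31348} + \frac{46242}{45324} = - \frac{23207}{15674} + 46242 \cdot \frac{1}{45324} = - \frac{23207}{15674} + \frac{2569}{2518} = - \frac{4542180}{9866783}$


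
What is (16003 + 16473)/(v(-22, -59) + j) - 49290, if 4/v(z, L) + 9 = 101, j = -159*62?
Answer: -11176416518/226733 ≈ -49293.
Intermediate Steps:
j = -9858
v(z, L) = 1/23 (v(z, L) = 4/(-9 + 101) = 4/92 = 4*(1/92) = 1/23)
(16003 + 16473)/(v(-22, -59) + j) - 49290 = (16003 + 16473)/(1/23 - 9858) - 49290 = 32476/(-226733/23) - 49290 = 32476*(-23/226733) - 49290 = -746948/226733 - 49290 = -11176416518/226733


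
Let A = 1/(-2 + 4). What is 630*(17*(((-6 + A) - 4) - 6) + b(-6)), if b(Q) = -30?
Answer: -184905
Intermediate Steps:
A = ½ (A = 1/2 = ½ ≈ 0.50000)
630*(17*(((-6 + A) - 4) - 6) + b(-6)) = 630*(17*(((-6 + ½) - 4) - 6) - 30) = 630*(17*((-11/2 - 4) - 6) - 30) = 630*(17*(-19/2 - 6) - 30) = 630*(17*(-31/2) - 30) = 630*(-527/2 - 30) = 630*(-587/2) = -184905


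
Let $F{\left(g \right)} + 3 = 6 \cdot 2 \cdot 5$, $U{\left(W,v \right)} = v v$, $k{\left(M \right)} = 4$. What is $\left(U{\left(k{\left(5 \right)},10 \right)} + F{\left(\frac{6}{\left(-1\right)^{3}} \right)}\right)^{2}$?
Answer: $24649$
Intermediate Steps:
$U{\left(W,v \right)} = v^{2}$
$F{\left(g \right)} = 57$ ($F{\left(g \right)} = -3 + 6 \cdot 2 \cdot 5 = -3 + 12 \cdot 5 = -3 + 60 = 57$)
$\left(U{\left(k{\left(5 \right)},10 \right)} + F{\left(\frac{6}{\left(-1\right)^{3}} \right)}\right)^{2} = \left(10^{2} + 57\right)^{2} = \left(100 + 57\right)^{2} = 157^{2} = 24649$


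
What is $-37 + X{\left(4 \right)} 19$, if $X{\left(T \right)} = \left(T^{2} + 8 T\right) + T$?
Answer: $951$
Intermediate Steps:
$X{\left(T \right)} = T^{2} + 9 T$
$-37 + X{\left(4 \right)} 19 = -37 + 4 \left(9 + 4\right) 19 = -37 + 4 \cdot 13 \cdot 19 = -37 + 52 \cdot 19 = -37 + 988 = 951$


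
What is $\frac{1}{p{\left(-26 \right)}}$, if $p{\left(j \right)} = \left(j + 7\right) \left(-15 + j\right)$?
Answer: $\frac{1}{779} \approx 0.0012837$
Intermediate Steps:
$p{\left(j \right)} = \left(-15 + j\right) \left(7 + j\right)$ ($p{\left(j \right)} = \left(7 + j\right) \left(-15 + j\right) = \left(-15 + j\right) \left(7 + j\right)$)
$\frac{1}{p{\left(-26 \right)}} = \frac{1}{-105 + \left(-26\right)^{2} - -208} = \frac{1}{-105 + 676 + 208} = \frac{1}{779}$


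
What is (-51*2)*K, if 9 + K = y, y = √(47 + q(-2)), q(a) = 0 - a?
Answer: 204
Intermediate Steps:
q(a) = -a
y = 7 (y = √(47 - 1*(-2)) = √(47 + 2) = √49 = 7)
K = -2 (K = -9 + 7 = -2)
(-51*2)*K = -51*2*(-2) = -102*(-2) = 204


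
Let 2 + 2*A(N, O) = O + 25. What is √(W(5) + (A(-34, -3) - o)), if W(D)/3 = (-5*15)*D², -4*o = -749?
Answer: I*√23209/2 ≈ 76.172*I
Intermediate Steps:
A(N, O) = 23/2 + O/2 (A(N, O) = -1 + (O + 25)/2 = -1 + (25 + O)/2 = -1 + (25/2 + O/2) = 23/2 + O/2)
o = 749/4 (o = -¼*(-749) = 749/4 ≈ 187.25)
W(D) = -225*D² (W(D) = 3*((-5*15)*D²) = 3*(-75*D²) = -225*D²)
√(W(5) + (A(-34, -3) - o)) = √(-225*5² + ((23/2 + (½)*(-3)) - 1*749/4)) = √(-225*25 + ((23/2 - 3/2) - 749/4)) = √(-5625 + (10 - 749/4)) = √(-5625 - 709/4) = √(-23209/4) = I*√23209/2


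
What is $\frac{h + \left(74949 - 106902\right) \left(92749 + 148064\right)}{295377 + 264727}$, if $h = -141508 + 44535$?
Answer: $- \frac{3847397381}{280052} \approx -13738.0$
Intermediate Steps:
$h = -96973$
$\frac{h + \left(74949 - 106902\right) \left(92749 + 148064\right)}{295377 + 264727} = \frac{-96973 + \left(74949 - 106902\right) \left(92749 + 148064\right)}{295377 + 264727} = \frac{-96973 - 7694697789}{560104} = \left(-96973 - 7694697789\right) \frac{1}{560104} = \left(-7694794762\right) \frac{1}{560104} = - \frac{3847397381}{280052}$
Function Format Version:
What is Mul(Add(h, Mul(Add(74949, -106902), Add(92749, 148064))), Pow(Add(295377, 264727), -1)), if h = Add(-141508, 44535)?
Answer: Rational(-3847397381, 280052) ≈ -13738.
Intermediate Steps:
h = -96973
Mul(Add(h, Mul(Add(74949, -106902), Add(92749, 148064))), Pow(Add(295377, 264727), -1)) = Mul(Add(-96973, Mul(Add(74949, -106902), Add(92749, 148064))), Pow(Add(295377, 264727), -1)) = Mul(Add(-96973, Mul(-31953, 240813)), Pow(560104, -1)) = Mul(Add(-96973, -7694697789), Rational(1, 560104)) = Mul(-7694794762, Rational(1, 560104)) = Rational(-3847397381, 280052)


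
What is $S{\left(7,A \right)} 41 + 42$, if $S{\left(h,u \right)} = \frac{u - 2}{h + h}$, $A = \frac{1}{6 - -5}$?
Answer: $\frac{801}{22} \approx 36.409$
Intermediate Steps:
$A = \frac{1}{11}$ ($A = \frac{1}{6 + 5} = \frac{1}{11} \approx 0.090909$)
$S{\left(h,u \right)} = \frac{-2 + u}{2 h}$
$S{\left(7,A \right)} 41 + 42 = \frac{-2 + \frac{1}{11}}{2 \cdot 7} \cdot 41 + 42 = \frac{1}{2} \cdot \frac{1}{7} \left(- \frac{21}{11}\right) 41 + 42 = \left(- \frac{3}{22}\right) 41 + 42 = - \frac{123}{22} + 42 = \frac{801}{22}$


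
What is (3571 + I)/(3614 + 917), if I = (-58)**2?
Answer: 6935/4531 ≈ 1.5306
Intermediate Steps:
I = 3364
(3571 + I)/(3614 + 917) = (3571 + 3364)/(3614 + 917) = 6935/4531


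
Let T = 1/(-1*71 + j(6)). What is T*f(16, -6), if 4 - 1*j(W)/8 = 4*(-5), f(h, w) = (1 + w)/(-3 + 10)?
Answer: -5/847 ≈ -0.0059032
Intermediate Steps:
f(h, w) = 1/7 + w/7 (f(h, w) = (1 + w)/7 = (1 + w)*(1/7) = 1/7 + w/7)
j(W) = 192 (j(W) = 32 - 32*(-5) = 32 - 8*(-20) = 32 + 160 = 192)
T = 1/121 (T = 1/(-1*71 + 192) = 1/(-71 + 192) = 1/121 ≈ 0.0082645)
T*f(16, -6) = (1/7 + (1/7)*(-6))/121 = (1/7 - 6/7)/121 = (1/121)*(-5/7) = -5/847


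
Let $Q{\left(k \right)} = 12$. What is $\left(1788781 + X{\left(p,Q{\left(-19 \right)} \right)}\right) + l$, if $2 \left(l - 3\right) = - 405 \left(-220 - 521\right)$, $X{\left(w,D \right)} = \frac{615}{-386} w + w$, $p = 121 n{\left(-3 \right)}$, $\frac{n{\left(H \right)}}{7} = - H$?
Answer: $\frac{373904500}{193} \approx 1.9373 \cdot 10^{6}$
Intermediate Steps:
$n{\left(H \right)} = - 7 H$ ($n{\left(H \right)} = 7 \left(- H\right) = - 7 H$)
$p = 2541$ ($p = 121 \left(\left(-7\right) \left(-3\right)\right) = 121 \cdot 21 = 2541$)
$X{\left(w,D \right)} = - \frac{229 w}{386}$ ($X{\left(w,D \right)} = 615 \left(- \frac{1}{386}\right) w + w = - \frac{615 w}{386} + w = - \frac{229 w}{386}$)
$l = \frac{300111}{2}$ ($l = 3 + \frac{\left(-405\right) \left(-220 - 521\right)}{2} = 3 + \frac{\left(-405\right) \left(-741\right)}{2} = 3 + \frac{1}{2} \cdot 300105 = 3 + \frac{300105}{2} = \frac{300111}{2} \approx 1.5006 \cdot 10^{5}$)
$\left(1788781 + X{\left(p,Q{\left(-19 \right)} \right)}\right) + l = \left(1788781 - \frac{581889}{386}\right) + \frac{300111}{2} = \frac{689887577}{386} + \frac{300111}{2} = \frac{373904500}{193}$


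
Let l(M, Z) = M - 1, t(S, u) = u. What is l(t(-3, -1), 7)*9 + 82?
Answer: 64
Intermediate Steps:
l(M, Z) = -1 + M
l(t(-3, -1), 7)*9 + 82 = (-1 - 1)*9 + 82 = -2*9 + 82 = -18 + 82 = 64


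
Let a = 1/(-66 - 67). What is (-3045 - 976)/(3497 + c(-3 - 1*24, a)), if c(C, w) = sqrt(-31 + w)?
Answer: -1870171121/1626462321 + 8042*I*sqrt(137123)/1626462321 ≈ -1.1498 + 0.0018309*I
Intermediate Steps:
a = -1/133 (a = 1/(-133) = -1/133 ≈ -0.0075188)
(-3045 - 976)/(3497 + c(-3 - 1*24, a)) = (-3045 - 976)/(3497 + sqrt(-31 - 1/133)) = -4021/(3497 + sqrt(-4124/133)) = -4021/(3497 + 2*I*sqrt(137123)/133)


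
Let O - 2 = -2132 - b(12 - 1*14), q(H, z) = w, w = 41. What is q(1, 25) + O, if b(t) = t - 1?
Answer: -2086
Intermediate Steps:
b(t) = -1 + t
q(H, z) = 41
O = -2127 (O = 2 + (-2132 - (-1 + (12 - 1*14))) = 2 + (-2132 - (-1 + (12 - 14))) = 2 + (-2132 - (-1 - 2)) = 2 + (-2132 - 1*(-3)) = 2 + (-2132 + 3) = 2 - 2129 = -2127)
q(1, 25) + O = 41 - 2127 = -2086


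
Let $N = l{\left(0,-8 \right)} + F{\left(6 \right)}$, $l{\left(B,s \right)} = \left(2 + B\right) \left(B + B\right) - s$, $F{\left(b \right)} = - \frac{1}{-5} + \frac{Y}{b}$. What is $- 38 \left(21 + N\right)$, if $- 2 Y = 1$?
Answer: $- \frac{33193}{30} \approx -1106.4$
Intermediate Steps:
$Y = - \frac{1}{2}$ ($Y = \left(- \frac{1}{2}\right) 1 = - \frac{1}{2} \approx -0.5$)
$F{\left(b \right)} = \frac{1}{5} - \frac{1}{2 b}$ ($F{\left(b \right)} = - \frac{1}{-5} - \frac{1}{2 b} = \left(-1\right) \left(- \frac{1}{5}\right) - \frac{1}{2 b} = \frac{1}{5} - \frac{1}{2 b}$)
$l{\left(B,s \right)} = - s + 2 B \left(2 + B\right)$ ($l{\left(B,s \right)} = \left(2 + B\right) 2 B - s = 2 B \left(2 + B\right) - s = - s + 2 B \left(2 + B\right)$)
$N = \frac{487}{60}$ ($N = \left(\left(-1\right) \left(-8\right) + 2 \cdot 0^{2} + 4 \cdot 0\right) + \frac{-5 + 2 \cdot 6}{10 \cdot 6} = \left(8 + 2 \cdot 0 + 0\right) + \frac{1}{10} \cdot \frac{1}{6} \left(-5 + 12\right) = \left(8 + 0 + 0\right) + \frac{1}{10} \cdot \frac{1}{6} \cdot 7 = 8 + \frac{7}{60} = \frac{487}{60} \approx 8.1167$)
$- 38 \left(21 + N\right) = - 38 \left(21 + \frac{487}{60}\right) = \left(-38\right) \frac{1747}{60} = - \frac{33193}{30}$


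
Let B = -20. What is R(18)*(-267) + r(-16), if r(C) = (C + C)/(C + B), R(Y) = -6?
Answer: 14426/9 ≈ 1602.9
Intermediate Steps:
r(C) = 2*C/(-20 + C) (r(C) = (C + C)/(C - 20) = (2*C)/(-20 + C) = 2*C/(-20 + C))
R(18)*(-267) + r(-16) = -6*(-267) + 2*(-16)/(-20 - 16) = 1602 + 2*(-16)/(-36) = 1602 + 2*(-16)*(-1/36) = 1602 + 8/9 = 14426/9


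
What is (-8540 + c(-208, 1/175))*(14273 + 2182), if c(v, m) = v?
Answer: -143948340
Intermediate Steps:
(-8540 + c(-208, 1/175))*(14273 + 2182) = (-8540 - 208)*(14273 + 2182) = -8748*16455 = -143948340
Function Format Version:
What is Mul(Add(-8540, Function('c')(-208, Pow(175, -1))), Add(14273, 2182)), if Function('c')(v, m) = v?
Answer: -143948340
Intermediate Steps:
Mul(Add(-8540, Function('c')(-208, Pow(175, -1))), Add(14273, 2182)) = Mul(Add(-8540, -208), Add(14273, 2182)) = Mul(-8748, 16455) = -143948340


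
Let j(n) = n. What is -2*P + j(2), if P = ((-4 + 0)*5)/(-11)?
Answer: -18/11 ≈ -1.6364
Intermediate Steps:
P = 20/11 (P = -4*5*(-1/11) = -20*(-1/11) = 20/11 ≈ 1.8182)
-2*P + j(2) = -2*20/11 + 2 = -40/11 + 2 = -18/11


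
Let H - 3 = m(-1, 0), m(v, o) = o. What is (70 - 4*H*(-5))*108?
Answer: 14040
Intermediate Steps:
H = 3 (H = 3 + 0 = 3)
(70 - 4*H*(-5))*108 = (70 - 4*3*(-5))*108 = (70 - 12*(-5))*108 = (70 + 60)*108 = 130*108 = 14040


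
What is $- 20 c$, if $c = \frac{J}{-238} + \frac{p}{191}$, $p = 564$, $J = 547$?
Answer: $- \frac{297550}{22729} \approx -13.091$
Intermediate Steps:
$c = \frac{29755}{45458}$ ($c = \frac{547}{-238} + \frac{564}{191} = 547 \left(- \frac{1}{238}\right) + 564 \cdot \frac{1}{191} = - \frac{547}{238} + \frac{564}{191} = \frac{29755}{45458} \approx 0.65456$)
$- 20 c = \left(-20\right) \frac{29755}{45458} = - \frac{297550}{22729}$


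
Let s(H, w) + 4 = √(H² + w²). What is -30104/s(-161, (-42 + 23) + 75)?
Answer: -120416/29041 - 210728*√593/29041 ≈ -180.85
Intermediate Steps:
s(H, w) = -4 + √(H² + w²)
-30104/s(-161, (-42 + 23) + 75) = -30104/(-4 + √((-161)² + ((-42 + 23) + 75)²)) = -30104/(-4 + √(25921 + (-19 + 75)²)) = -30104/(-4 + √(25921 + 56²)) = -30104/(-4 + √(25921 + 3136)) = -30104/(-4 + √29057) = -30104/(-4 + 7*√593)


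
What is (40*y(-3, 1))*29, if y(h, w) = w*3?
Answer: 3480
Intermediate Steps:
y(h, w) = 3*w
(40*y(-3, 1))*29 = (40*(3*1))*29 = (40*3)*29 = 120*29 = 3480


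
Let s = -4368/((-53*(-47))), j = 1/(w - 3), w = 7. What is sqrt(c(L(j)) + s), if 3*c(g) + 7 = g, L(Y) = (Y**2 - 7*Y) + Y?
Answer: I*sqrt(453319653)/9964 ≈ 2.1368*I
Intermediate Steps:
j = 1/4 (j = 1/(7 - 3) = 1/4 ≈ 0.25000)
L(Y) = Y**2 - 6*Y
c(g) = -7/3 + g/3
s = -4368/2491 ≈ -1.7535
sqrt(c(L(j)) + s) = sqrt((-7/3 + ((-6 + 1/4)/4)/3) - 4368/2491) = sqrt((-7/3 + ((1/4)*(-23/4))/3) - 4368/2491) = sqrt((-7/3 + (1/3)*(-23/16)) - 4368/2491) = sqrt((-7/3 - 23/48) - 4368/2491) = sqrt(-45/16 - 4368/2491) = sqrt(-181983/39856) = I*sqrt(453319653)/9964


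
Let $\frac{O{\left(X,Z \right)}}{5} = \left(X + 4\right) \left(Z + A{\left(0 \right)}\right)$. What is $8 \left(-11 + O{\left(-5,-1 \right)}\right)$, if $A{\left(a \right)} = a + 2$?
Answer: $-128$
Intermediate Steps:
$A{\left(a \right)} = 2 + a$
$O{\left(X,Z \right)} = 5 \left(2 + Z\right) \left(4 + X\right)$ ($O{\left(X,Z \right)} = 5 \left(X + 4\right) \left(Z + \left(2 + 0\right)\right) = 5 \left(4 + X\right) \left(Z + 2\right) = 5 \left(4 + X\right) \left(2 + Z\right) = 5 \left(2 + Z\right) \left(4 + X\right)$)
$8 \left(-11 + O{\left(-5,-1 \right)}\right) = 8 \left(-11 + \left(40 + 10 \left(-5\right) + 20 \left(-1\right) + 5 \left(-5\right) \left(-1\right)\right)\right) = 8 \left(-11 + \left(40 - 50 - 20 + 25\right)\right) = 8 \left(-11 - 5\right) = 8 \left(-16\right) = -128$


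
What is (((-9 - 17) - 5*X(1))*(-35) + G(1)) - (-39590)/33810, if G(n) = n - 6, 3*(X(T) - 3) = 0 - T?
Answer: 1547188/1127 ≈ 1372.8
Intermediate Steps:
X(T) = 3 - T/3 (X(T) = 3 + (0 - T)/3 = 3 + (-T)/3 = 3 - T/3)
G(n) = -6 + n
(((-9 - 17) - 5*X(1))*(-35) + G(1)) - (-39590)/33810 = (((-9 - 17) - 5*(3 - ⅓*1))*(-35) + (-6 + 1)) - (-39590)/33810 = ((-26 - 5*(3 - ⅓))*(-35) - 5) - (-39590)/33810 = ((-26 - 5*8/3)*(-35) - 5) - 1*(-3959/3381) = ((-26 - 40/3)*(-35) - 5) + 3959/3381 = (-118/3*(-35) - 5) + 3959/3381 = (4130/3 - 5) + 3959/3381 = 4115/3 + 3959/3381 = 1547188/1127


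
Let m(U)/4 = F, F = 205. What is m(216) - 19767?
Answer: -18947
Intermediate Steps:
m(U) = 820 (m(U) = 4*205 = 820)
m(216) - 19767 = 820 - 19767 = -18947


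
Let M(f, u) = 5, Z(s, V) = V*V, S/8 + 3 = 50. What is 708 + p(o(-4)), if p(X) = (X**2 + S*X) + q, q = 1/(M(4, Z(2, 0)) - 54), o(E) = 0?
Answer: 34691/49 ≈ 707.98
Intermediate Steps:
S = 376 (S = -24 + 8*50 = -24 + 400 = 376)
Z(s, V) = V**2
q = -1/49 (q = 1/(5 - 54) = 1/(-49) = -1/49 ≈ -0.020408)
p(X) = -1/49 + X**2 + 376*X (p(X) = (X**2 + 376*X) - 1/49 = -1/49 + X**2 + 376*X)
708 + p(o(-4)) = 708 + (-1/49 + 0**2 + 376*0) = 708 + (-1/49 + 0 + 0) = 708 - 1/49 = 34691/49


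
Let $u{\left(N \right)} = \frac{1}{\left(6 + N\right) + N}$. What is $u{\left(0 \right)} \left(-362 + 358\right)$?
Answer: $- \frac{2}{3} \approx -0.66667$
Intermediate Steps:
$u{\left(N \right)} = \frac{1}{6 + 2 N}$
$u{\left(0 \right)} \left(-362 + 358\right) = \frac{1}{2 \left(3 + 0\right)} \left(-362 + 358\right) = \frac{1}{2 \cdot 3} \left(-4\right) = \frac{1}{2} \cdot \frac{1}{3} \left(-4\right) = \frac{1}{6} \left(-4\right) = - \frac{2}{3}$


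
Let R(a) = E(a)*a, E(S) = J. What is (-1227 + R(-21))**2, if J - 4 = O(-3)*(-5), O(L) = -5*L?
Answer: 69696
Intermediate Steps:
J = -71 (J = 4 - 5*(-3)*(-5) = 4 + 15*(-5) = 4 - 75 = -71)
E(S) = -71
R(a) = -71*a
(-1227 + R(-21))**2 = (-1227 - 71*(-21))**2 = (-1227 + 1491)**2 = 264**2 = 69696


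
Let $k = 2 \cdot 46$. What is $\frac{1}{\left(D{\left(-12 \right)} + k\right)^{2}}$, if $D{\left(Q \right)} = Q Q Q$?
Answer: $\frac{1}{2676496} \approx 3.7362 \cdot 10^{-7}$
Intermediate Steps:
$k = 92$
$D{\left(Q \right)} = Q^{3}$ ($D{\left(Q \right)} = Q^{2} Q = Q^{3}$)
$\frac{1}{\left(D{\left(-12 \right)} + k\right)^{2}} = \frac{1}{\left(\left(-12\right)^{3} + 92\right)^{2}} = \frac{1}{\left(-1728 + 92\right)^{2}} = \frac{1}{\left(-1636\right)^{2}} = \frac{1}{2676496}$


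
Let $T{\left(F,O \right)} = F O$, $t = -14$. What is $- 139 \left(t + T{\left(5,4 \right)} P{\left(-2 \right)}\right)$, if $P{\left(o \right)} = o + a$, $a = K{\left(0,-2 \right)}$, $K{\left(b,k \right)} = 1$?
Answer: $4726$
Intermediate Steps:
$a = 1$
$P{\left(o \right)} = 1 + o$ ($P{\left(o \right)} = o + 1 = 1 + o$)
$- 139 \left(t + T{\left(5,4 \right)} P{\left(-2 \right)}\right) = - 139 \left(-14 + 5 \cdot 4 \left(1 - 2\right)\right) = - 139 \left(-14 + 20 \left(-1\right)\right) = - 139 \left(-14 - 20\right) = \left(-139\right) \left(-34\right) = 4726$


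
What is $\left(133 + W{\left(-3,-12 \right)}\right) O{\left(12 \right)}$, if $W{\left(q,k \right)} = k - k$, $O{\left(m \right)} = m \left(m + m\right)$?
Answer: $38304$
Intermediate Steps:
$O{\left(m \right)} = 2 m^{2}$ ($O{\left(m \right)} = m 2 m = 2 m^{2}$)
$W{\left(q,k \right)} = 0$
$\left(133 + W{\left(-3,-12 \right)}\right) O{\left(12 \right)} = \left(133 + 0\right) 2 \cdot 12^{2} = 133 \cdot 2 \cdot 144 = 133 \cdot 288 = 38304$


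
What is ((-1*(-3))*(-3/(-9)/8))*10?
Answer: 5/4 ≈ 1.2500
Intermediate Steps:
((-1*(-3))*(-3/(-9)/8))*10 = (3*(-3*(-⅑)*(⅛)))*10 = (3*((⅓)*(⅛)))*10 = (3*(1/24))*10 = (⅛)*10 = 5/4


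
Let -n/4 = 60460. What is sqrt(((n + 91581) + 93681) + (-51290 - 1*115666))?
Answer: I*sqrt(223534) ≈ 472.79*I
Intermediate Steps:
n = -241840 (n = -4*60460 = -241840)
sqrt(((n + 91581) + 93681) + (-51290 - 1*115666)) = sqrt(((-241840 + 91581) + 93681) + (-51290 - 1*115666)) = sqrt((-150259 + 93681) + (-51290 - 115666)) = sqrt(-56578 - 166956) = sqrt(-223534) = I*sqrt(223534)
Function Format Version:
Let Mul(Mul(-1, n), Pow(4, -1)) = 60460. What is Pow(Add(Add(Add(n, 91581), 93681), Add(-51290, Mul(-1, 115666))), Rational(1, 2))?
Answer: Mul(I, Pow(223534, Rational(1, 2))) ≈ Mul(472.79, I)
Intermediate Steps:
n = -241840 (n = Mul(-4, 60460) = -241840)
Pow(Add(Add(Add(n, 91581), 93681), Add(-51290, Mul(-1, 115666))), Rational(1, 2)) = Pow(Add(Add(Add(-241840, 91581), 93681), Add(-51290, Mul(-1, 115666))), Rational(1, 2)) = Pow(Add(Add(-150259, 93681), Add(-51290, -115666)), Rational(1, 2)) = Pow(Add(-56578, -166956), Rational(1, 2)) = Pow(-223534, Rational(1, 2)) = Mul(I, Pow(223534, Rational(1, 2)))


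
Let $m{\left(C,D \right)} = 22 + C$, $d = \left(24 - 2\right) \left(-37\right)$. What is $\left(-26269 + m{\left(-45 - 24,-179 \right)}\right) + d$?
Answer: $-27130$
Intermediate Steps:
$d = -814$ ($d = 22 \left(-37\right) = -814$)
$\left(-26269 + m{\left(-45 - 24,-179 \right)}\right) + d = \left(-26269 + \left(22 - 69\right)\right) - 814 = \left(-26269 - 47\right) - 814 = -26316 - 814 = -27130$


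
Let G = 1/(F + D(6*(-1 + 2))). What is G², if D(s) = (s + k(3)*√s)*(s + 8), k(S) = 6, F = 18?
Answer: 1465/28323684 - 119*√6/7080921 ≈ 1.0558e-5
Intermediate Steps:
D(s) = (8 + s)*(s + 6*√s) (D(s) = (s + 6*√s)*(s + 8) = (s + 6*√s)*(8 + s) = (8 + s)*(s + 6*√s))
G = 1/(102 + 84*√6) (G = 1/(18 + ((6*(-1 + 2))² + 6*(6*(-1 + 2))^(3/2) + 8*(6*(-1 + 2)) + 48*√(6*(-1 + 2)))) = 1/(18 + ((6*1)² + 6*(6*1)^(3/2) + 8*(6*1) + 48*√(6*1))) = 1/(18 + (6² + 6*6^(3/2) + 8*6 + 48*√6)) = 1/(18 + (36 + 6*(6*√6) + 48 + 48*√6)) = 1/(18 + (36 + 36*√6 + 48 + 48*√6)) = 1/(18 + (84 + 84*√6)) = 1/(102 + 84*√6) ≈ 0.0032493)
G² = (-17/5322 + 7*√6/2661)²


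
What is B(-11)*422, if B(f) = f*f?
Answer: 51062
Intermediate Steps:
B(f) = f**2
B(-11)*422 = (-11)**2*422 = 121*422 = 51062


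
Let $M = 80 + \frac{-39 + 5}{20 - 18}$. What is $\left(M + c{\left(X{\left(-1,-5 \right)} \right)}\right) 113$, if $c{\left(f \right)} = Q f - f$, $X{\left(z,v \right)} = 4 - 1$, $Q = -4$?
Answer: $5424$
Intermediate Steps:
$X{\left(z,v \right)} = 3$
$M = 63$ ($M = 80 - \frac{34}{2} = 80 - 17 = 63$)
$c{\left(f \right)} = - 5 f$ ($c{\left(f \right)} = - 4 f - f = - 5 f$)
$\left(M + c{\left(X{\left(-1,-5 \right)} \right)}\right) 113 = \left(63 - 15\right) 113 = 48 \cdot 113 = 5424$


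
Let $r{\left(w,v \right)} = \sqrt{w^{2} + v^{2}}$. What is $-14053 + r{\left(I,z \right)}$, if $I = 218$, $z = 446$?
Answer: $-14053 + 2 \sqrt{61610} \approx -13557.0$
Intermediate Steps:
$r{\left(w,v \right)} = \sqrt{v^{2} + w^{2}}$
$-14053 + r{\left(I,z \right)} = -14053 + \sqrt{446^{2} + 218^{2}} = -14053 + \sqrt{198916 + 47524} = -14053 + \sqrt{246440} = -14053 + 2 \sqrt{61610}$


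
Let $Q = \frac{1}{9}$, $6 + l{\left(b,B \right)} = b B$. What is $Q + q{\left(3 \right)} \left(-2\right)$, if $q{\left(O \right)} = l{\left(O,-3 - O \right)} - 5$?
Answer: $\frac{523}{9} \approx 58.111$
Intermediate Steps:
$l{\left(b,B \right)} = -6 + B b$ ($l{\left(b,B \right)} = -6 + b B = -6 + B b$)
$Q = \frac{1}{9} \approx 0.11111$
$q{\left(O \right)} = -11 + O \left(-3 - O\right)$ ($q{\left(O \right)} = \left(-6 + \left(-3 - O\right) O\right) - 5 = \left(-6 + O \left(-3 - O\right)\right) - 5 = -11 + O \left(-3 - O\right)$)
$Q + q{\left(3 \right)} \left(-2\right) = \frac{1}{9} + \left(-11 - 3 \left(3 + 3\right)\right) \left(-2\right) = \frac{1}{9} + \left(-11 - 3 \cdot 6\right) \left(-2\right) = \frac{1}{9} + \left(-11 - 18\right) \left(-2\right) = \frac{1}{9} - -58 = \frac{1}{9} + 58 = \frac{523}{9}$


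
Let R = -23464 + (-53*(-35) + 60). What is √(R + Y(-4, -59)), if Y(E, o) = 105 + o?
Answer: I*√21503 ≈ 146.64*I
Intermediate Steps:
R = -21549 (R = -23464 + (1855 + 60) = -23464 + 1915 = -21549)
√(R + Y(-4, -59)) = √(-21549 + (105 - 59)) = √(-21549 + 46) = √(-21503) = I*√21503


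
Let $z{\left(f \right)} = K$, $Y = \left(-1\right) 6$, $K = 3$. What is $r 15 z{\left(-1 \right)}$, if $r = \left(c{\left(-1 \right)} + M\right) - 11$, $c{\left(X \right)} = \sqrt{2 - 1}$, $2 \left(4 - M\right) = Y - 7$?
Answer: $\frac{45}{2} \approx 22.5$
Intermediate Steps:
$Y = -6$
$z{\left(f \right)} = 3$
$M = \frac{21}{2}$ ($M = 4 - \frac{-6 - 7}{2} = 4 - - \frac{13}{2} = 4 + \frac{13}{2} = \frac{21}{2} \approx 10.5$)
$c{\left(X \right)} = 1$ ($c{\left(X \right)} = \sqrt{1} = 1$)
$r = \frac{1}{2}$ ($r = \left(1 + \frac{21}{2}\right) - 11 = \frac{23}{2} - 11 = \frac{1}{2} \approx 0.5$)
$r 15 z{\left(-1 \right)} = \frac{1}{2} \cdot 15 \cdot 3 = \frac{15}{2} \cdot 3 = \frac{45}{2}$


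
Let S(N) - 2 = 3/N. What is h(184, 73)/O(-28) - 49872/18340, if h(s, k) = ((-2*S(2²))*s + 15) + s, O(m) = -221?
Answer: 972177/1013285 ≈ 0.95943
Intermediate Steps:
S(N) = 2 + 3/N
h(s, k) = 15 - 9*s/2 (h(s, k) = ((-2*(2 + 3/(2²)))*s + 15) + s = ((-2*(2 + 3/4))*s + 15) + s = ((-2*(2 + 3*(¼)))*s + 15) + s = ((-2*(2 + ¾))*s + 15) + s = ((-2*11/4)*s + 15) + s = (-11*s/2 + 15) + s = (15 - 11*s/2) + s = 15 - 9*s/2)
h(184, 73)/O(-28) - 49872/18340 = (15 - 9/2*184)/(-221) - 49872/18340 = (15 - 828)*(-1/221) - 49872*1/18340 = -813*(-1/221) - 12468/4585 = 813/221 - 12468/4585 = 972177/1013285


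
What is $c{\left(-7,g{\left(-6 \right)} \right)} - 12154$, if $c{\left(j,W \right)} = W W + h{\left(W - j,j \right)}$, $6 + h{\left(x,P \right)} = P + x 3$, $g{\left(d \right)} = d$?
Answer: $-12128$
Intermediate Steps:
$h{\left(x,P \right)} = -6 + P + 3 x$ ($h{\left(x,P \right)} = -6 + \left(P + x 3\right) = -6 + \left(P + 3 x\right) = -6 + P + 3 x$)
$c{\left(j,W \right)} = -6 + W^{2} - 2 j + 3 W$ ($c{\left(j,W \right)} = W W + \left(-6 + j + 3 \left(W - j\right)\right) = W^{2} + \left(-6 + j + \left(- 3 j + 3 W\right)\right) = W^{2} - \left(6 - 3 W + 2 j\right) = -6 + W^{2} - 2 j + 3 W$)
$c{\left(-7,g{\left(-6 \right)} \right)} - 12154 = \left(-6 + \left(-6\right)^{2} - -14 + 3 \left(-6\right)\right) - 12154 = \left(-6 + 36 + 14 - 18\right) - 12154 = 26 - 12154 = -12128$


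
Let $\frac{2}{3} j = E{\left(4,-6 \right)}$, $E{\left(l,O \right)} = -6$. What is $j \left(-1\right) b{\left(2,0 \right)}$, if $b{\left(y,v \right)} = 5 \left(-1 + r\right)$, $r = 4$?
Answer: $135$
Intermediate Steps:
$j = -9$ ($j = \frac{3}{2} \left(-6\right) = -9$)
$b{\left(y,v \right)} = 15$ ($b{\left(y,v \right)} = 5 \left(-1 + 4\right) = 5 \cdot 3 = 15$)
$j \left(-1\right) b{\left(2,0 \right)} = \left(-9\right) \left(-1\right) 15 = 9 \cdot 15 = 135$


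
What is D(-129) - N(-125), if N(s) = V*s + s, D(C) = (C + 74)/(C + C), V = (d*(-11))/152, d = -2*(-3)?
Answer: 695465/9804 ≈ 70.937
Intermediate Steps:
d = 6
V = -33/76 (V = (6*(-11))/152 = -66*1/152 = -33/76 ≈ -0.43421)
D(C) = (74 + C)/(2*C) (D(C) = (74 + C)/((2*C)) = (74 + C)*(1/(2*C)) = (74 + C)/(2*C))
N(s) = 43*s/76 (N(s) = -33*s/76 + s = 43*s/76)
D(-129) - N(-125) = (½)*(74 - 129)/(-129) - 43*(-125)/76 = (½)*(-1/129)*(-55) - 1*(-5375/76) = 55/258 + 5375/76 = 695465/9804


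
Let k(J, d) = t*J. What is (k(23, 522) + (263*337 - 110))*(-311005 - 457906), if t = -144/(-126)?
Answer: -476594874041/7 ≈ -6.8085e+10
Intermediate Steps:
t = 8/7 (t = -144*(-1/126) = 8/7 ≈ 1.1429)
k(J, d) = 8*J/7
(k(23, 522) + (263*337 - 110))*(-311005 - 457906) = ((8/7)*23 + (263*337 - 110))*(-311005 - 457906) = (184/7 + (88631 - 110))*(-768911) = (184/7 + 88521)*(-768911) = (619831/7)*(-768911) = -476594874041/7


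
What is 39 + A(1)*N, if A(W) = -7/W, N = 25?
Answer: -136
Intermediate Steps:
39 + A(1)*N = 39 - 7/1*25 = 39 - 7*1*25 = 39 - 7*25 = 39 - 175 = -136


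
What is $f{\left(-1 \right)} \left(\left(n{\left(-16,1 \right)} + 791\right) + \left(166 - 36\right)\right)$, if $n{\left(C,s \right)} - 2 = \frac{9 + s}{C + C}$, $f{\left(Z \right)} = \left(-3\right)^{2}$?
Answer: $\frac{132867}{16} \approx 8304.2$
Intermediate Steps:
$f{\left(Z \right)} = 9$
$n{\left(C,s \right)} = 2 + \frac{9 + s}{2 C}$ ($n{\left(C,s \right)} = 2 + \frac{9 + s}{C + C} = 2 + \frac{9 + s}{2 C}$)
$f{\left(-1 \right)} \left(\left(n{\left(-16,1 \right)} + 791\right) + \left(166 - 36\right)\right) = 9 \left(\left(\frac{9 + 1 + 4 \left(-16\right)}{2 \left(-16\right)} + 791\right) + \left(166 - 36\right)\right) = 9 \left(\left(\frac{1}{2} \left(- \frac{1}{16}\right) \left(9 + 1 - 64\right) + 791\right) + 130\right) = 9 \left(\left(\frac{1}{2} \left(- \frac{1}{16}\right) \left(-54\right) + 791\right) + 130\right) = 9 \left(\left(\frac{27}{16} + 791\right) + 130\right) = 9 \left(\frac{12683}{16} + 130\right) = 9 \cdot \frac{14763}{16} = \frac{132867}{16}$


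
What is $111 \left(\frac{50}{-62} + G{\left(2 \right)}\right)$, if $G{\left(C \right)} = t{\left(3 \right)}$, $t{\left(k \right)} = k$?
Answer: $\frac{7548}{31} \approx 243.48$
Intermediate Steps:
$G{\left(C \right)} = 3$
$111 \left(\frac{50}{-62} + G{\left(2 \right)}\right) = 111 \left(\frac{50}{-62} + 3\right) = 111 \left(50 \left(- \frac{1}{62}\right) + 3\right) = 111 \left(- \frac{25}{31} + 3\right) = 111 \cdot \frac{68}{31} = \frac{7548}{31}$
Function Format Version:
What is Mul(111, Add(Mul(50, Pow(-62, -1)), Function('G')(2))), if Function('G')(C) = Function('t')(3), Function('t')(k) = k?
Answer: Rational(7548, 31) ≈ 243.48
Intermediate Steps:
Function('G')(C) = 3
Mul(111, Add(Mul(50, Pow(-62, -1)), Function('G')(2))) = Mul(111, Add(Mul(50, Pow(-62, -1)), 3)) = Mul(111, Add(Mul(50, Rational(-1, 62)), 3)) = Mul(111, Add(Rational(-25, 31), 3)) = Mul(111, Rational(68, 31)) = Rational(7548, 31)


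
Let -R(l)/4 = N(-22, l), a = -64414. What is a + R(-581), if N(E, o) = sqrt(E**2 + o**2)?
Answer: -64414 - 4*sqrt(338045) ≈ -66740.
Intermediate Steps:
R(l) = -4*sqrt(484 + l**2) (R(l) = -4*sqrt((-22)**2 + l**2) = -4*sqrt(484 + l**2))
a + R(-581) = -64414 - 4*sqrt(484 + (-581)**2) = -64414 - 4*sqrt(484 + 337561) = -64414 - 4*sqrt(338045)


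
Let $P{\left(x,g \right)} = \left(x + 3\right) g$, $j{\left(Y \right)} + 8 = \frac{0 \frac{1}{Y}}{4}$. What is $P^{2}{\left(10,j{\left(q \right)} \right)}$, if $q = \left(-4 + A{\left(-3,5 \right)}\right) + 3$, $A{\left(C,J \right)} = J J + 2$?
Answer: $10816$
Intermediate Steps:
$A{\left(C,J \right)} = 2 + J^{2}$ ($A{\left(C,J \right)} = J^{2} + 2 = 2 + J^{2}$)
$q = 26$ ($q = \left(-4 + \left(2 + 5^{2}\right)\right) + 3 = \left(-4 + \left(2 + 25\right)\right) + 3 = \left(-4 + 27\right) + 3 = 23 + 3 = 26$)
$j{\left(Y \right)} = -8$ ($j{\left(Y \right)} = -8 + \frac{0 \frac{1}{Y}}{4} = -8 + 0 \cdot \frac{1}{4} = -8 + 0 = -8$)
$P{\left(x,g \right)} = g \left(3 + x\right)$ ($P{\left(x,g \right)} = \left(3 + x\right) g = g \left(3 + x\right)$)
$P^{2}{\left(10,j{\left(q \right)} \right)} = \left(- 8 \left(3 + 10\right)\right)^{2} = \left(\left(-8\right) 13\right)^{2} = \left(-104\right)^{2} = 10816$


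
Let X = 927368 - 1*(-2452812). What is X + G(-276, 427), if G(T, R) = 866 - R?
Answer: 3380619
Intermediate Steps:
X = 3380180 (X = 927368 + 2452812 = 3380180)
X + G(-276, 427) = 3380180 + (866 - 1*427) = 3380180 + (866 - 427) = 3380180 + 439 = 3380619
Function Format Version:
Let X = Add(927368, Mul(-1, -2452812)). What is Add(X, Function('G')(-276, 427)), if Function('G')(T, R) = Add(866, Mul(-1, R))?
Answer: 3380619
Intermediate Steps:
X = 3380180 (X = Add(927368, 2452812) = 3380180)
Add(X, Function('G')(-276, 427)) = Add(3380180, Add(866, Mul(-1, 427))) = Add(3380180, Add(866, -427)) = Add(3380180, 439) = 3380619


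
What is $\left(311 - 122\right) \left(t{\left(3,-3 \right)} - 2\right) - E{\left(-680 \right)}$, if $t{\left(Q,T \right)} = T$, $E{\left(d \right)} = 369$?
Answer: $-1314$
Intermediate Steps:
$\left(311 - 122\right) \left(t{\left(3,-3 \right)} - 2\right) - E{\left(-680 \right)} = \left(311 - 122\right) \left(-3 - 2\right) - 369 = 189 \left(-3 - 2\right) - 369 = 189 \left(-5\right) - 369 = -945 - 369 = -1314$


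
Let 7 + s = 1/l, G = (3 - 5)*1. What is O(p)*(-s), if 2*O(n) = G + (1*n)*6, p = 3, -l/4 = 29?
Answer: 1626/29 ≈ 56.069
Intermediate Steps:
G = -2 (G = -2*1 = -2)
l = -116 (l = -4*29 = -116)
s = -813/116 (s = -7 + 1/(-116) = -7 - 1/116 = -813/116 ≈ -7.0086)
O(n) = -1 + 3*n (O(n) = (-2 + (1*n)*6)/2 = (-2 + n*6)/2 = (-2 + 6*n)/2 = -1 + 3*n)
O(p)*(-s) = (-1 + 3*3)*(-1*(-813/116)) = (-1 + 9)*(813/116) = 8*(813/116) = 1626/29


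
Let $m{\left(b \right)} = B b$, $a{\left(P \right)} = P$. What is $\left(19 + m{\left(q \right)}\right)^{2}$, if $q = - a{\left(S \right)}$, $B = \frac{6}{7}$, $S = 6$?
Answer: $\frac{9409}{49} \approx 192.02$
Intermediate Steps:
$B = \frac{6}{7}$ ($B = 6 \cdot \frac{1}{7} = \frac{6}{7} \approx 0.85714$)
$q = -6$ ($q = \left(-1\right) 6 = -6$)
$m{\left(b \right)} = \frac{6 b}{7}$
$\left(19 + m{\left(q \right)}\right)^{2} = \left(19 + \frac{6}{7} \left(-6\right)\right)^{2} = \left(19 - \frac{36}{7}\right)^{2} = \left(\frac{97}{7}\right)^{2} = \frac{9409}{49}$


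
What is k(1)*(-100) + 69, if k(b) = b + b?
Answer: -131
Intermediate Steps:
k(b) = 2*b
k(1)*(-100) + 69 = (2*1)*(-100) + 69 = 2*(-100) + 69 = -200 + 69 = -131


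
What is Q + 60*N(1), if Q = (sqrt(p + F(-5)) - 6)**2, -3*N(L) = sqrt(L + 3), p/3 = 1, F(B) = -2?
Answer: -15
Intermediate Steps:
p = 3 (p = 3*1 = 3)
N(L) = -sqrt(3 + L)/3 (N(L) = -sqrt(L + 3)/3 = -sqrt(3 + L)/3)
Q = 25 (Q = (sqrt(3 - 2) - 6)**2 = (sqrt(1) - 6)**2 = (1 - 6)**2 = (-5)**2 = 25)
Q + 60*N(1) = 25 + 60*(-sqrt(3 + 1)/3) = 25 + 60*(-sqrt(4)/3) = 25 + 60*(-1/3*2) = 25 + 60*(-2/3) = 25 - 40 = -15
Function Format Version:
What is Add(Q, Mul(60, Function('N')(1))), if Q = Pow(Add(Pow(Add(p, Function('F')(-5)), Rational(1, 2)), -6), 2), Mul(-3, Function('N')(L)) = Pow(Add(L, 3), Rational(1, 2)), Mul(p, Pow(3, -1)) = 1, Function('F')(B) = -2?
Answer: -15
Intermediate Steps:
p = 3 (p = Mul(3, 1) = 3)
Function('N')(L) = Mul(Rational(-1, 3), Pow(Add(3, L), Rational(1, 2))) (Function('N')(L) = Mul(Rational(-1, 3), Pow(Add(L, 3), Rational(1, 2))) = Mul(Rational(-1, 3), Pow(Add(3, L), Rational(1, 2))))
Q = 25 (Q = Pow(Add(Pow(Add(3, -2), Rational(1, 2)), -6), 2) = Pow(Add(Pow(1, Rational(1, 2)), -6), 2) = Pow(Add(1, -6), 2) = Pow(-5, 2) = 25)
Add(Q, Mul(60, Function('N')(1))) = Add(25, Mul(60, Mul(Rational(-1, 3), Pow(Add(3, 1), Rational(1, 2))))) = Add(25, Mul(60, Mul(Rational(-1, 3), Pow(4, Rational(1, 2))))) = Add(25, Mul(60, Mul(Rational(-1, 3), 2))) = Add(25, Mul(60, Rational(-2, 3))) = Add(25, -40) = -15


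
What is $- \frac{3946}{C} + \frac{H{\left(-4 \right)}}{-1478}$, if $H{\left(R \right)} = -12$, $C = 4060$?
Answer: $- \frac{1445867}{1500170} \approx -0.9638$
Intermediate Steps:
$- \frac{3946}{C} + \frac{H{\left(-4 \right)}}{-1478} = - \frac{3946}{4060} - \frac{12}{-1478} = \left(-3946\right) \frac{1}{4060} - - \frac{6}{739} = - \frac{1973}{2030} + \frac{6}{739} = - \frac{1445867}{1500170}$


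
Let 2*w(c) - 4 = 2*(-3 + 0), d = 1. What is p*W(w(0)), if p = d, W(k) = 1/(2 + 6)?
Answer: ⅛ ≈ 0.12500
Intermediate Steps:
w(c) = -1 (w(c) = 2 + (2*(-3 + 0))/2 = 2 + (2*(-3))/2 = 2 + (½)*(-6) = 2 - 3 = -1)
W(k) = ⅛ (W(k) = 1/8 = ⅛)
p = 1
p*W(w(0)) = 1*(⅛) = ⅛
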